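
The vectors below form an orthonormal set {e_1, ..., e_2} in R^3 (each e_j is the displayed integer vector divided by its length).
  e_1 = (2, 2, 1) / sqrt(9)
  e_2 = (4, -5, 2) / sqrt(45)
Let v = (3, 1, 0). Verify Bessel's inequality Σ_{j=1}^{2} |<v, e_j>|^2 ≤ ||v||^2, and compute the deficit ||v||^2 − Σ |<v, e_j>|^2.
Σ |<v, e_j>|^2 = 41/5; ||v||^2 = 10; deficit = 9/5

Write each e_j = u_j / sqrt(<u_j, u_j>) where u_j is the displayed integer vector. Then <v, e_j> = <v, u_j> / sqrt(<u_j, u_j>), so |<v, e_j>|^2 = <v, u_j>^2 / <u_j, u_j>.
Coefficients: <v, e_1> = 8/sqrt(9), <v, e_2> = 7/sqrt(45).
Square and sum: Σ |<v, e_j>|^2 = 41/5.
Compute ||v||^2 = v·v = 10.
Deficit = 10 − 41/5 = 9/5 ≥ 0, confirming Bessel's inequality. (The deficit equals ||v − Σ <v,e_j> e_j||^2, the squared distance from v to span{e_j}.)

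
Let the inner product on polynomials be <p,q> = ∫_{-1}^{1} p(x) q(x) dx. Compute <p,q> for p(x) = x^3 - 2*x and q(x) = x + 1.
<p,q> = -14/15

Expand the product: p(x)·q(x) = x^4 + x^3 - 2*x^2 - 2*x.
∫_{-1}^{1} of each monomial x^k gives [2/(k+1) if k even, 0 if k odd]. Integrating term-by-term (or equivalently evaluating the antiderivative F(x) = x^5/5 + x^4/4 - 2*x^3/3 - x^2 at the endpoints):
  F(1) − F(−1) = -73/60 − (-17/60) = -14/15.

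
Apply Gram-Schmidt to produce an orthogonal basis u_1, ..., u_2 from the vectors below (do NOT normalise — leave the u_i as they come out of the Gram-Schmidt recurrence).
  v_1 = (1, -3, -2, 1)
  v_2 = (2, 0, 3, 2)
Orthogonal basis:
  u_1 = (1, -3, -2, 1)
  u_2 = (32/15, -2/5, 41/15, 32/15)

Apply the Gram-Schmidt recurrence
  u_1 = v_1
  u_i = v_i − Σ_{j<i} ((v_i · u_j) / (u_j · u_j)) · u_j.

Step by step this gives:
  u_1 = (1, -3, -2, 1)
  u_2 = (32/15, -2/5, 41/15, 32/15)

Orthogonality check:
  u_2 · u_1 = 0 (should be 0)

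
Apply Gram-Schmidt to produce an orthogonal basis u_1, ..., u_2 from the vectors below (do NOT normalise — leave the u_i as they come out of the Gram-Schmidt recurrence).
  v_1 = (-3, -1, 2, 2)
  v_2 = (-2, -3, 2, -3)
Orthogonal basis:
  u_1 = (-3, -1, 2, 2)
  u_2 = (-5/6, -47/18, 11/9, -34/9)

Apply the Gram-Schmidt recurrence
  u_1 = v_1
  u_i = v_i − Σ_{j<i} ((v_i · u_j) / (u_j · u_j)) · u_j.

Step by step this gives:
  u_1 = (-3, -1, 2, 2)
  u_2 = (-5/6, -47/18, 11/9, -34/9)

Orthogonality check:
  u_2 · u_1 = 0 (should be 0)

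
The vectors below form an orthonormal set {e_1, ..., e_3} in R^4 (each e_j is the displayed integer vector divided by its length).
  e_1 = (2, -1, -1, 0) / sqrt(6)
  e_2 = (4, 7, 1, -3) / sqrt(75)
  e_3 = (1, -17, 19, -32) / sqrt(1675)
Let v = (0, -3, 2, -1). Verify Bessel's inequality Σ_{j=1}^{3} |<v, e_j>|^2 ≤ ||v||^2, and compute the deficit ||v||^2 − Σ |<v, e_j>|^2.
Σ |<v, e_j>|^2 = 1651/134; ||v||^2 = 14; deficit = 225/134

Write each e_j = u_j / sqrt(<u_j, u_j>) where u_j is the displayed integer vector. Then <v, e_j> = <v, u_j> / sqrt(<u_j, u_j>), so |<v, e_j>|^2 = <v, u_j>^2 / <u_j, u_j>.
Coefficients: <v, e_1> = 1/sqrt(6), <v, e_2> = -16/sqrt(75), <v, e_3> = 121/sqrt(1675).
Square and sum: Σ |<v, e_j>|^2 = 1651/134.
Compute ||v||^2 = v·v = 14.
Deficit = 14 − 1651/134 = 225/134 ≥ 0, confirming Bessel's inequality. (The deficit equals ||v − Σ <v,e_j> e_j||^2, the squared distance from v to span{e_j}.)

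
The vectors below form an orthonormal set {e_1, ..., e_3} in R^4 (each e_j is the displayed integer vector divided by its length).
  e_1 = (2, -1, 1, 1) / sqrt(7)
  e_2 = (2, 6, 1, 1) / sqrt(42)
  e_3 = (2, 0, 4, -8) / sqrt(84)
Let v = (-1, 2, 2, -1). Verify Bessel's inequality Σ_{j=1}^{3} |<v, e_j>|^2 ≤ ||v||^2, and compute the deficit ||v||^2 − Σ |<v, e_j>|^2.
Σ |<v, e_j>|^2 = 13/2; ||v||^2 = 10; deficit = 7/2

Write each e_j = u_j / sqrt(<u_j, u_j>) where u_j is the displayed integer vector. Then <v, e_j> = <v, u_j> / sqrt(<u_j, u_j>), so |<v, e_j>|^2 = <v, u_j>^2 / <u_j, u_j>.
Coefficients: <v, e_1> = -3/sqrt(7), <v, e_2> = 11/sqrt(42), <v, e_3> = 14/sqrt(84).
Square and sum: Σ |<v, e_j>|^2 = 13/2.
Compute ||v||^2 = v·v = 10.
Deficit = 10 − 13/2 = 7/2 ≥ 0, confirming Bessel's inequality. (The deficit equals ||v − Σ <v,e_j> e_j||^2, the squared distance from v to span{e_j}.)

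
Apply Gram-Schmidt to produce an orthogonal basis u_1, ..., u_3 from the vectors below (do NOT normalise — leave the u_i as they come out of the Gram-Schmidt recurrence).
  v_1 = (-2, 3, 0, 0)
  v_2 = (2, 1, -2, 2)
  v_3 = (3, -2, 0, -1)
Orthogonal basis:
  u_1 = (-2, 3, 0, 0)
  u_2 = (24/13, 16/13, -2, 2)
  u_3 = (1, 2/3, 1/6, -7/6)

Apply the Gram-Schmidt recurrence
  u_1 = v_1
  u_i = v_i − Σ_{j<i} ((v_i · u_j) / (u_j · u_j)) · u_j.

Step by step this gives:
  u_1 = (-2, 3, 0, 0)
  u_2 = (24/13, 16/13, -2, 2)
  u_3 = (1, 2/3, 1/6, -7/6)

Orthogonality check:
  u_2 · u_1 = 0 (should be 0)
  u_3 · u_1 = 0 (should be 0)
  u_3 · u_2 = 0 (should be 0)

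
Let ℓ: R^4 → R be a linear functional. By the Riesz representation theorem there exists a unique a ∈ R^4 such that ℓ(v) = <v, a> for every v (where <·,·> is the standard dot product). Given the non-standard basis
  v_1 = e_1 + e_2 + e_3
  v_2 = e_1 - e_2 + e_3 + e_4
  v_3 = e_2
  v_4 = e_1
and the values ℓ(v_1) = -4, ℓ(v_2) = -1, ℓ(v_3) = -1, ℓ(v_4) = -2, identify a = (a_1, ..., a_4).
a = (-2, -1, -1, 1)

Write a = (a_1, ..., a_4) in the standard basis. For each basis vector v_i, ℓ(v_i) = <v_i, a> is a linear equation in the a_j's. Collect the n equations into a matrix system V a = ℓ, where row i of V is v_i (expressed in the standard basis). Since V is invertible (lower-triangular with 1s on the diagonal, up to permutation), solve by back-substitution:
  V =
[[1, 1, 1, 0],
 [1, -1, 1, 1],
 [0, 1, 0, 0],
 [1, 0, 0, 0]]
  V a = (-4, -1, -1, -2)
Solving gives a = (-2, -1, -1, 1).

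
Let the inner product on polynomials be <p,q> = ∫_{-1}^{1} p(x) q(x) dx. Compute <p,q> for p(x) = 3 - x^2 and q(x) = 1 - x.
<p,q> = 16/3

Expand the product: p(x)·q(x) = x^3 - x^2 - 3*x + 3.
∫_{-1}^{1} of each monomial x^k gives [2/(k+1) if k even, 0 if k odd]. Integrating term-by-term (or equivalently evaluating the antiderivative F(x) = x^4/4 - x^3/3 - 3*x^2/2 + 3*x at the endpoints):
  F(1) − F(−1) = 17/12 − (-47/12) = 16/3.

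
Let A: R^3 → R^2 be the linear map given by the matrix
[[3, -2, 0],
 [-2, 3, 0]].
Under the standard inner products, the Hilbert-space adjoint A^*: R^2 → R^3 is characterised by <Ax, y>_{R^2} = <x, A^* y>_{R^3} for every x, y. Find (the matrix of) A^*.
A^* = A^T =
[[3, -2],
 [-2, 3],
 [0, 0]]

For real matrices with standard dot products, the defining identity <Ax, y> = <x, A^* y> gives (Ax)^T y = x^T (A^*) y, i.e. x^T A^T y = x^T (A^*) y. Since this holds for all x, y, we must have A^* = A^T. Therefore
A^* =
[[3, -2],
 [-2, 3],
 [0, 0]].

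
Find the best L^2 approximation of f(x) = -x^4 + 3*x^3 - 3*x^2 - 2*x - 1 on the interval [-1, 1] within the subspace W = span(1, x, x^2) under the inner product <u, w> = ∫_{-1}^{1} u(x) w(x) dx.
g(x) = -27*x^2/7 - x/5 - 32/35

The best approximation g ∈ W is the orthogonal projection of f onto W. Writing g = a_0 + a_1 x + a_2 x^2, the coefficients solve the normal equations G · a = b where
  G_{ij} = <φ_i, φ_j> and b_i = <f, φ_i>, with φ_0 = 1, φ_1 = x, φ_2 = x^2.
G =
  [2, 0, 2/3]
  [0, 2/3, 0]
  [2/3, 0, 2/5],
b = (-22/5, -2/15, -226/105).
Solving gives a_0 = -32/35, a_1 = -1/5, a_2 = -27/7, so
  g(x) = -27*x^2/7 - x/5 - 32/35.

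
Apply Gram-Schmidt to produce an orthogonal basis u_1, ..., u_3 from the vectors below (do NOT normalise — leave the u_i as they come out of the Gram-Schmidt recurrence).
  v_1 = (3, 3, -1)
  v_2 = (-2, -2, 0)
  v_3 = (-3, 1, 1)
Orthogonal basis:
  u_1 = (3, 3, -1)
  u_2 = (-2/19, -2/19, -12/19)
  u_3 = (-2, 2, 0)

Apply the Gram-Schmidt recurrence
  u_1 = v_1
  u_i = v_i − Σ_{j<i} ((v_i · u_j) / (u_j · u_j)) · u_j.

Step by step this gives:
  u_1 = (3, 3, -1)
  u_2 = (-2/19, -2/19, -12/19)
  u_3 = (-2, 2, 0)

Orthogonality check:
  u_2 · u_1 = 0 (should be 0)
  u_3 · u_1 = 0 (should be 0)
  u_3 · u_2 = 0 (should be 0)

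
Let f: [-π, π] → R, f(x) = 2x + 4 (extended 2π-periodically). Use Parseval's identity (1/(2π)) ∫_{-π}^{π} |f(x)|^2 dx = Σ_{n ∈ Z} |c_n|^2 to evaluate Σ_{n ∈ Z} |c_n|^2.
Σ |c_n|^2 = 4π^2/3 + 16

Expand and integrate term by term over [-π, π]:
  ∫ (2x)^2 dx = 4·(2π^3/3); ∫ 2·2·(4)·x dx = 0 (odd integrand); ∫ 4^2 dx = 16·2π.
So (1/(2π)) ∫_{-π}^{π} (2x + 4)^2 dx = 4π^2/3 + 16 = 4π^2/3 + 16.
Parseval ⇒ Σ |c_n|^2 = 4π^2/3 + 16.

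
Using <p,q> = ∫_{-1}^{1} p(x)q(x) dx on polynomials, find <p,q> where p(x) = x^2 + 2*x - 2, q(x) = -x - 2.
<p,q> = 16/3

Expand the product: p(x)·q(x) = -x^3 - 4*x^2 - 2*x + 4.
∫_{-1}^{1} of each monomial x^k gives [2/(k+1) if k even, 0 if k odd]. Integrating term-by-term (or equivalently evaluating the antiderivative F(x) = -x^4/4 - 4*x^3/3 - x^2 + 4*x at the endpoints):
  F(1) − F(−1) = 17/12 − (-47/12) = 16/3.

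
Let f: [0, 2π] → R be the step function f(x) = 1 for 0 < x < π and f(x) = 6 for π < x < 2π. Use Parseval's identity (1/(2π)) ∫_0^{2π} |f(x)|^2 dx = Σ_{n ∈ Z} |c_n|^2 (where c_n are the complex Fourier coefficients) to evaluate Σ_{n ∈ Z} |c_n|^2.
Σ |c_n|^2 = 37/2

Parseval equates the L^2 energy of f (normalised by 1/(2π)) with the ℓ^2 sum of its Fourier coefficients: (1/(2π)) ∫_0^{2π} |f|^2 = Σ |c_n|^2.
Compute the left side: (1/(2π)) [∫_0^π 1^2 dx + ∫_π^{2π} 6^2 dx] = (1/(2π)) · (1π + 36π) = (1 + 36)/2 = 37/2.
So Σ_{n ∈ Z} |c_n|^2 = 37/2.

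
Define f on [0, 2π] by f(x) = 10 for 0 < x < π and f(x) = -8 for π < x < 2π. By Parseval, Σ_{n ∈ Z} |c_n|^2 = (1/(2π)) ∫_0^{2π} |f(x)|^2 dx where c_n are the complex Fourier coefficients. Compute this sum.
Σ |c_n|^2 = 82

Parseval equates the L^2 energy of f (normalised by 1/(2π)) with the ℓ^2 sum of its Fourier coefficients: (1/(2π)) ∫_0^{2π} |f|^2 = Σ |c_n|^2.
Compute the left side: (1/(2π)) [∫_0^π 10^2 dx + ∫_π^{2π} (-8)^2 dx] = (1/(2π)) · (100π + 64π) = (100 + 64)/2 = 82.
So Σ_{n ∈ Z} |c_n|^2 = 82.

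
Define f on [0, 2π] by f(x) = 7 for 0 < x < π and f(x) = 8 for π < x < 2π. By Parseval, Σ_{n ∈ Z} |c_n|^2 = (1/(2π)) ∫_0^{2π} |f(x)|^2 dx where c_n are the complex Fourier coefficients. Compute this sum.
Σ |c_n|^2 = 113/2

Parseval equates the L^2 energy of f (normalised by 1/(2π)) with the ℓ^2 sum of its Fourier coefficients: (1/(2π)) ∫_0^{2π} |f|^2 = Σ |c_n|^2.
Compute the left side: (1/(2π)) [∫_0^π 7^2 dx + ∫_π^{2π} 8^2 dx] = (1/(2π)) · (49π + 64π) = (49 + 64)/2 = 113/2.
So Σ_{n ∈ Z} |c_n|^2 = 113/2.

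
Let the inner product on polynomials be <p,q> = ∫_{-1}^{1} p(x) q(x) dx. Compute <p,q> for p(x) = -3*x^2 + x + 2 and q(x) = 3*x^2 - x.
<p,q> = -4/15

Expand the product: p(x)·q(x) = -9*x^4 + 6*x^3 + 5*x^2 - 2*x.
∫_{-1}^{1} of each monomial x^k gives [2/(k+1) if k even, 0 if k odd]. Integrating term-by-term (or equivalently evaluating the antiderivative F(x) = -9*x^5/5 + 3*x^4/2 + 5*x^3/3 - x^2 at the endpoints):
  F(1) − F(−1) = 11/30 − (19/30) = -4/15.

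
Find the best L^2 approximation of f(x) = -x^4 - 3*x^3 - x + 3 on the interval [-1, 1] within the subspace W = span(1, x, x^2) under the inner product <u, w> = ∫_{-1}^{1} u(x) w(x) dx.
g(x) = -6*x^2/7 - 14*x/5 + 108/35

The best approximation g ∈ W is the orthogonal projection of f onto W. Writing g = a_0 + a_1 x + a_2 x^2, the coefficients solve the normal equations G · a = b where
  G_{ij} = <φ_i, φ_j> and b_i = <f, φ_i>, with φ_0 = 1, φ_1 = x, φ_2 = x^2.
G =
  [2, 0, 2/3]
  [0, 2/3, 0]
  [2/3, 0, 2/5],
b = (28/5, -28/15, 12/7).
Solving gives a_0 = 108/35, a_1 = -14/5, a_2 = -6/7, so
  g(x) = -6*x^2/7 - 14*x/5 + 108/35.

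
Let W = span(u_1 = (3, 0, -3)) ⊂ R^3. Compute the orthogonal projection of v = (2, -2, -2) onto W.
proj_W(v) = (2, 0, -2)

Set up U = [u_1 | ... | u_1] ∈ R^(3×1). The projector onto W = col(U) is P = U (U^T U)^(-1) U^T.
Compute U^T U =
  [18],
and U^T v = (12).
Solve U^T U · c = U^T v for the coefficients: c = (2/3). The projection is proj_W(v) = U c.
Check: (v - proj_W(v)) · u_1 = 0  (should be 0).
Result: proj_W(v) = (2, 0, -2).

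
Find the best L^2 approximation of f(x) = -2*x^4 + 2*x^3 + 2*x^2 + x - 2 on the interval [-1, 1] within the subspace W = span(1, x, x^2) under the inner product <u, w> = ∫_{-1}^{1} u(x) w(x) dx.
g(x) = 2*x^2/7 + 11*x/5 - 64/35

The best approximation g ∈ W is the orthogonal projection of f onto W. Writing g = a_0 + a_1 x + a_2 x^2, the coefficients solve the normal equations G · a = b where
  G_{ij} = <φ_i, φ_j> and b_i = <f, φ_i>, with φ_0 = 1, φ_1 = x, φ_2 = x^2.
G =
  [2, 0, 2/3]
  [0, 2/3, 0]
  [2/3, 0, 2/5],
b = (-52/15, 22/15, -116/105).
Solving gives a_0 = -64/35, a_1 = 11/5, a_2 = 2/7, so
  g(x) = 2*x^2/7 + 11*x/5 - 64/35.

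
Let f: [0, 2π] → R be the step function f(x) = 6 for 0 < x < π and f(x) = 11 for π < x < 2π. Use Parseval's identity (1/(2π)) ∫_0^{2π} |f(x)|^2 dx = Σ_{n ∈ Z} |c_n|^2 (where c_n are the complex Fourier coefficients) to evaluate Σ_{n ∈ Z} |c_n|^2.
Σ |c_n|^2 = 157/2

Parseval equates the L^2 energy of f (normalised by 1/(2π)) with the ℓ^2 sum of its Fourier coefficients: (1/(2π)) ∫_0^{2π} |f|^2 = Σ |c_n|^2.
Compute the left side: (1/(2π)) [∫_0^π 6^2 dx + ∫_π^{2π} 11^2 dx] = (1/(2π)) · (36π + 121π) = (36 + 121)/2 = 157/2.
So Σ_{n ∈ Z} |c_n|^2 = 157/2.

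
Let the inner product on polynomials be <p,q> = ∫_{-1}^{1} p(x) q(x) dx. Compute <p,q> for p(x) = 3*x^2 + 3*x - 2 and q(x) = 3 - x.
<p,q> = -8

Expand the product: p(x)·q(x) = -3*x^3 + 6*x^2 + 11*x - 6.
∫_{-1}^{1} of each monomial x^k gives [2/(k+1) if k even, 0 if k odd]. Integrating term-by-term (or equivalently evaluating the antiderivative F(x) = -3*x^4/4 + 2*x^3 + 11*x^2/2 - 6*x at the endpoints):
  F(1) − F(−1) = 3/4 − (35/4) = -8.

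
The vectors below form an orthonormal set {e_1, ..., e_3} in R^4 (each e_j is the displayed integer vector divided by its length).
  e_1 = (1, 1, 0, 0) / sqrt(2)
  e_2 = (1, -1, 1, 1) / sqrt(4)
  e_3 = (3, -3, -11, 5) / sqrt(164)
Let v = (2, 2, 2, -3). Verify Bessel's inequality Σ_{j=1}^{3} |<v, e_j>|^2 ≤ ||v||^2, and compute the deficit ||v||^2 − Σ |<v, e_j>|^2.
Σ |<v, e_j>|^2 = 1361/82; ||v||^2 = 21; deficit = 361/82

Write each e_j = u_j / sqrt(<u_j, u_j>) where u_j is the displayed integer vector. Then <v, e_j> = <v, u_j> / sqrt(<u_j, u_j>), so |<v, e_j>|^2 = <v, u_j>^2 / <u_j, u_j>.
Coefficients: <v, e_1> = 4/sqrt(2), <v, e_2> = -1/sqrt(4), <v, e_3> = -37/sqrt(164).
Square and sum: Σ |<v, e_j>|^2 = 1361/82.
Compute ||v||^2 = v·v = 21.
Deficit = 21 − 1361/82 = 361/82 ≥ 0, confirming Bessel's inequality. (The deficit equals ||v − Σ <v,e_j> e_j||^2, the squared distance from v to span{e_j}.)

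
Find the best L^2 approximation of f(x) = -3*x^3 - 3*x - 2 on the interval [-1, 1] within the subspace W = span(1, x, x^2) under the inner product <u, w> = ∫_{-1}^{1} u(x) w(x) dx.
g(x) = -24*x/5 - 2

The best approximation g ∈ W is the orthogonal projection of f onto W. Writing g = a_0 + a_1 x + a_2 x^2, the coefficients solve the normal equations G · a = b where
  G_{ij} = <φ_i, φ_j> and b_i = <f, φ_i>, with φ_0 = 1, φ_1 = x, φ_2 = x^2.
G =
  [2, 0, 2/3]
  [0, 2/3, 0]
  [2/3, 0, 2/5],
b = (-4, -16/5, -4/3).
Solving gives a_0 = -2, a_1 = -24/5, a_2 = 0, so
  g(x) = -24*x/5 - 2.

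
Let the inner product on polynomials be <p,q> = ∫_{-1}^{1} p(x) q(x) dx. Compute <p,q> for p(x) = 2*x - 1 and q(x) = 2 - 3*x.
<p,q> = -8

Expand the product: p(x)·q(x) = -6*x^2 + 7*x - 2.
∫_{-1}^{1} of each monomial x^k gives [2/(k+1) if k even, 0 if k odd]. Integrating term-by-term (or equivalently evaluating the antiderivative F(x) = -2*x^3 + 7*x^2/2 - 2*x at the endpoints):
  F(1) − F(−1) = -1/2 − (15/2) = -8.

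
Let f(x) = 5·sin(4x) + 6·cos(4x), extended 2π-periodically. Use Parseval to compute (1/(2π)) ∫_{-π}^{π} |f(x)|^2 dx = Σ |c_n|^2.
Σ |c_n|^2 = 61/2

Expand |f|^2 and use orthogonality of {sin(nx), cos(mx)} on [-π, π]:
  ∫_{-π}^{π} sin(nx)^2 dx = π, ∫ cos(mx)^2 dx = π, and cross terms integrate to 0.
So ∫_{-π}^{π} f(x)^2 dx = 5^2 · π + 6^2 · π = (25 + 36)π.
Divide by 2π: (25 + 36)/2 = 61/2.
By Parseval, this equals Σ |c_n|^2.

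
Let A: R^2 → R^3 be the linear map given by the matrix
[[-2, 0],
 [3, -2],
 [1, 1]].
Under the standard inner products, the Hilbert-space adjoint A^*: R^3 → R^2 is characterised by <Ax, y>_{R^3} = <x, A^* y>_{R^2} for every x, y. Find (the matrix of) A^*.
A^* = A^T =
[[-2, 3, 1],
 [0, -2, 1]]

For real matrices with standard dot products, the defining identity <Ax, y> = <x, A^* y> gives (Ax)^T y = x^T (A^*) y, i.e. x^T A^T y = x^T (A^*) y. Since this holds for all x, y, we must have A^* = A^T. Therefore
A^* =
[[-2, 3, 1],
 [0, -2, 1]].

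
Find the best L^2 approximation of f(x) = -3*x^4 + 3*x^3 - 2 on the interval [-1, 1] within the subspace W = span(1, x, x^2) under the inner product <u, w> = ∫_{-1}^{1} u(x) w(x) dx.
g(x) = -18*x^2/7 + 9*x/5 - 61/35

The best approximation g ∈ W is the orthogonal projection of f onto W. Writing g = a_0 + a_1 x + a_2 x^2, the coefficients solve the normal equations G · a = b where
  G_{ij} = <φ_i, φ_j> and b_i = <f, φ_i>, with φ_0 = 1, φ_1 = x, φ_2 = x^2.
G =
  [2, 0, 2/3]
  [0, 2/3, 0]
  [2/3, 0, 2/5],
b = (-26/5, 6/5, -46/21).
Solving gives a_0 = -61/35, a_1 = 9/5, a_2 = -18/7, so
  g(x) = -18*x^2/7 + 9*x/5 - 61/35.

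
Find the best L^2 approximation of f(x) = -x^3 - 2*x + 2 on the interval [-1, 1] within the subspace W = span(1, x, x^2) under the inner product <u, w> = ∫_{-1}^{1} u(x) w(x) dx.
g(x) = 2 - 13*x/5

The best approximation g ∈ W is the orthogonal projection of f onto W. Writing g = a_0 + a_1 x + a_2 x^2, the coefficients solve the normal equations G · a = b where
  G_{ij} = <φ_i, φ_j> and b_i = <f, φ_i>, with φ_0 = 1, φ_1 = x, φ_2 = x^2.
G =
  [2, 0, 2/3]
  [0, 2/3, 0]
  [2/3, 0, 2/5],
b = (4, -26/15, 4/3).
Solving gives a_0 = 2, a_1 = -13/5, a_2 = 0, so
  g(x) = 2 - 13*x/5.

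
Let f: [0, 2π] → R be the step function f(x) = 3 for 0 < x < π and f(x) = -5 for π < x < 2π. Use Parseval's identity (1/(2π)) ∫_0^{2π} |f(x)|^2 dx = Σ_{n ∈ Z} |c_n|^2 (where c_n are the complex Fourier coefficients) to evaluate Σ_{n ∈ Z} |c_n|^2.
Σ |c_n|^2 = 17

Parseval equates the L^2 energy of f (normalised by 1/(2π)) with the ℓ^2 sum of its Fourier coefficients: (1/(2π)) ∫_0^{2π} |f|^2 = Σ |c_n|^2.
Compute the left side: (1/(2π)) [∫_0^π 3^2 dx + ∫_π^{2π} (-5)^2 dx] = (1/(2π)) · (9π + 25π) = (9 + 25)/2 = 17.
So Σ_{n ∈ Z} |c_n|^2 = 17.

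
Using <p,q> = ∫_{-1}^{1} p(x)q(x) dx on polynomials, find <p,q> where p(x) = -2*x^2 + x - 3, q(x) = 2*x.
<p,q> = 4/3

Expand the product: p(x)·q(x) = -4*x^3 + 2*x^2 - 6*x.
∫_{-1}^{1} of each monomial x^k gives [2/(k+1) if k even, 0 if k odd]. Integrating term-by-term (or equivalently evaluating the antiderivative F(x) = -x^4 + 2*x^3/3 - 3*x^2 at the endpoints):
  F(1) − F(−1) = -10/3 − (-14/3) = 4/3.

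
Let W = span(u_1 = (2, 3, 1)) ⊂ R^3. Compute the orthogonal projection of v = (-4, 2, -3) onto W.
proj_W(v) = (-5/7, -15/14, -5/14)

Set up U = [u_1 | ... | u_1] ∈ R^(3×1). The projector onto W = col(U) is P = U (U^T U)^(-1) U^T.
Compute U^T U =
  [14],
and U^T v = (-5).
Solve U^T U · c = U^T v for the coefficients: c = (-5/14). The projection is proj_W(v) = U c.
Check: (v - proj_W(v)) · u_1 = 0  (should be 0).
Result: proj_W(v) = (-5/7, -15/14, -5/14).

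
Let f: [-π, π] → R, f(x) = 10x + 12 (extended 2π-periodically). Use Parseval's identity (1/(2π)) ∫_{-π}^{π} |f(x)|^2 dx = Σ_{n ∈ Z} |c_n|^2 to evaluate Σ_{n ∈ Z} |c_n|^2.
Σ |c_n|^2 = 100π^2/3 + 144

Expand and integrate term by term over [-π, π]:
  ∫ (10x)^2 dx = 100·(2π^3/3); ∫ 2·10·(12)·x dx = 0 (odd integrand); ∫ 12^2 dx = 144·2π.
So (1/(2π)) ∫_{-π}^{π} (10x + 12)^2 dx = 100π^2/3 + 144 = 100π^2/3 + 144.
Parseval ⇒ Σ |c_n|^2 = 100π^2/3 + 144.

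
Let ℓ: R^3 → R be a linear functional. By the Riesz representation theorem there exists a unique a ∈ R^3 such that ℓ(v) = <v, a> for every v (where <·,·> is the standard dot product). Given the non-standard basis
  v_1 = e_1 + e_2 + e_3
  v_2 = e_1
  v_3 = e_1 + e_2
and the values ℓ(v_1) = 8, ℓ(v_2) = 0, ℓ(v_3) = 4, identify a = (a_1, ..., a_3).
a = (0, 4, 4)

Write a = (a_1, ..., a_3) in the standard basis. For each basis vector v_i, ℓ(v_i) = <v_i, a> is a linear equation in the a_j's. Collect the n equations into a matrix system V a = ℓ, where row i of V is v_i (expressed in the standard basis). Since V is invertible (lower-triangular with 1s on the diagonal, up to permutation), solve by back-substitution:
  V =
[[1, 1, 1],
 [1, 0, 0],
 [1, 1, 0]]
  V a = (8, 0, 4)
Solving gives a = (0, 4, 4).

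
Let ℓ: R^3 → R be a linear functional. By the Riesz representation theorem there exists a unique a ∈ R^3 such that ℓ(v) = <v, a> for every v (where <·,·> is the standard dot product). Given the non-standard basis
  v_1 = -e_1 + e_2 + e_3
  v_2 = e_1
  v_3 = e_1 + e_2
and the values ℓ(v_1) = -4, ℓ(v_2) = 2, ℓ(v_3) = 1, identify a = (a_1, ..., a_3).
a = (2, -1, -1)

Write a = (a_1, ..., a_3) in the standard basis. For each basis vector v_i, ℓ(v_i) = <v_i, a> is a linear equation in the a_j's. Collect the n equations into a matrix system V a = ℓ, where row i of V is v_i (expressed in the standard basis). Since V is invertible (lower-triangular with 1s on the diagonal, up to permutation), solve by back-substitution:
  V =
[[-1, 1, 1],
 [1, 0, 0],
 [1, 1, 0]]
  V a = (-4, 2, 1)
Solving gives a = (2, -1, -1).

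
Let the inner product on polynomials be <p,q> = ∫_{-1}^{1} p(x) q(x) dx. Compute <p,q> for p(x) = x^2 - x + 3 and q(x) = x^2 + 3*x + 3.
<p,q> = 102/5

Expand the product: p(x)·q(x) = x^4 + 2*x^3 + 3*x^2 + 6*x + 9.
∫_{-1}^{1} of each monomial x^k gives [2/(k+1) if k even, 0 if k odd]. Integrating term-by-term (or equivalently evaluating the antiderivative F(x) = x^5/5 + x^4/2 + x^3 + 3*x^2 + 9*x at the endpoints):
  F(1) − F(−1) = 137/10 − (-67/10) = 102/5.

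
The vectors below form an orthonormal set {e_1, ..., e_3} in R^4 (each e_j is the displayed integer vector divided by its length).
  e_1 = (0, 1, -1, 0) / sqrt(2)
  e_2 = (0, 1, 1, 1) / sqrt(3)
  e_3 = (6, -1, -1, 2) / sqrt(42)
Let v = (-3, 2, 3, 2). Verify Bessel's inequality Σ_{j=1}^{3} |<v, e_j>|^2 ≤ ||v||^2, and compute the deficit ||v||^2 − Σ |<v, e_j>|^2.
Σ |<v, e_j>|^2 = 178/7; ||v||^2 = 26; deficit = 4/7

Write each e_j = u_j / sqrt(<u_j, u_j>) where u_j is the displayed integer vector. Then <v, e_j> = <v, u_j> / sqrt(<u_j, u_j>), so |<v, e_j>|^2 = <v, u_j>^2 / <u_j, u_j>.
Coefficients: <v, e_1> = -1/sqrt(2), <v, e_2> = 7/sqrt(3), <v, e_3> = -19/sqrt(42).
Square and sum: Σ |<v, e_j>|^2 = 178/7.
Compute ||v||^2 = v·v = 26.
Deficit = 26 − 178/7 = 4/7 ≥ 0, confirming Bessel's inequality. (The deficit equals ||v − Σ <v,e_j> e_j||^2, the squared distance from v to span{e_j}.)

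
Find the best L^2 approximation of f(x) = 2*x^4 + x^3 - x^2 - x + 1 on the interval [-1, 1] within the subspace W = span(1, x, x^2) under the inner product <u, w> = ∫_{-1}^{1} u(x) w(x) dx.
g(x) = 5*x^2/7 - 2*x/5 + 29/35

The best approximation g ∈ W is the orthogonal projection of f onto W. Writing g = a_0 + a_1 x + a_2 x^2, the coefficients solve the normal equations G · a = b where
  G_{ij} = <φ_i, φ_j> and b_i = <f, φ_i>, with φ_0 = 1, φ_1 = x, φ_2 = x^2.
G =
  [2, 0, 2/3]
  [0, 2/3, 0]
  [2/3, 0, 2/5],
b = (32/15, -4/15, 88/105).
Solving gives a_0 = 29/35, a_1 = -2/5, a_2 = 5/7, so
  g(x) = 5*x^2/7 - 2*x/5 + 29/35.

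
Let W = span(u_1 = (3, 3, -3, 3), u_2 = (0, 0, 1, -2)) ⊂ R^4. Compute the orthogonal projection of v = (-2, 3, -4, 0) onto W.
proj_W(v) = (13/11, 13/11, -14/11, 15/11)

Set up U = [u_1 | ... | u_2] ∈ R^(4×2). The projector onto W = col(U) is P = U (U^T U)^(-1) U^T.
Compute U^T U =
  [36, -9]
  [-9, 5],
and U^T v = (15, -4).
Solve U^T U · c = U^T v for the coefficients: c = (13/33, -1/11). The projection is proj_W(v) = U c.
Check: (v - proj_W(v)) · u_1 = 0  (should be 0).
Check: (v - proj_W(v)) · u_2 = 0  (should be 0).
Result: proj_W(v) = (13/11, 13/11, -14/11, 15/11).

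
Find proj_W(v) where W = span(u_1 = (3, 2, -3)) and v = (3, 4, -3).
proj_W(v) = (39/11, 26/11, -39/11)

Set up U = [u_1 | ... | u_1] ∈ R^(3×1). The projector onto W = col(U) is P = U (U^T U)^(-1) U^T.
Compute U^T U =
  [22],
and U^T v = (26).
Solve U^T U · c = U^T v for the coefficients: c = (13/11). The projection is proj_W(v) = U c.
Check: (v - proj_W(v)) · u_1 = 0  (should be 0).
Result: proj_W(v) = (39/11, 26/11, -39/11).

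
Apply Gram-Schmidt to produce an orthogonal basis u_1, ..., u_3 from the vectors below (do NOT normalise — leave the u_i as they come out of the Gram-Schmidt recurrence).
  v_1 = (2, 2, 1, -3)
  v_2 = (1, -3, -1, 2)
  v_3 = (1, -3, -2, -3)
Orthogonal basis:
  u_1 = (2, 2, 1, -3)
  u_2 = (20/9, -16/9, -7/18, 1/6)
  u_3 = (-214/149, -246/149, -268/149, -396/149)

Apply the Gram-Schmidt recurrence
  u_1 = v_1
  u_i = v_i − Σ_{j<i} ((v_i · u_j) / (u_j · u_j)) · u_j.

Step by step this gives:
  u_1 = (2, 2, 1, -3)
  u_2 = (20/9, -16/9, -7/18, 1/6)
  u_3 = (-214/149, -246/149, -268/149, -396/149)

Orthogonality check:
  u_2 · u_1 = 0 (should be 0)
  u_3 · u_1 = 0 (should be 0)
  u_3 · u_2 = 0 (should be 0)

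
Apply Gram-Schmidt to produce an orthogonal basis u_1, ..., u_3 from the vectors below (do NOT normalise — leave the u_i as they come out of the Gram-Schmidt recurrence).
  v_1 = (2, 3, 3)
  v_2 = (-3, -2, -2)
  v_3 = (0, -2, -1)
Orthogonal basis:
  u_1 = (2, 3, 3)
  u_2 = (-15/11, 5/11, 5/11)
  u_3 = (0, -1/2, 1/2)

Apply the Gram-Schmidt recurrence
  u_1 = v_1
  u_i = v_i − Σ_{j<i} ((v_i · u_j) / (u_j · u_j)) · u_j.

Step by step this gives:
  u_1 = (2, 3, 3)
  u_2 = (-15/11, 5/11, 5/11)
  u_3 = (0, -1/2, 1/2)

Orthogonality check:
  u_2 · u_1 = 0 (should be 0)
  u_3 · u_1 = 0 (should be 0)
  u_3 · u_2 = 0 (should be 0)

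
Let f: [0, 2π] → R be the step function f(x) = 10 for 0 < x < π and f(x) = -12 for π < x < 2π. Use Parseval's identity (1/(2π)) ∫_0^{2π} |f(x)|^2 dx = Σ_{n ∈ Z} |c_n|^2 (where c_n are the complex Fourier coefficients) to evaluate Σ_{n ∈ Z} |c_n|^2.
Σ |c_n|^2 = 122

Parseval equates the L^2 energy of f (normalised by 1/(2π)) with the ℓ^2 sum of its Fourier coefficients: (1/(2π)) ∫_0^{2π} |f|^2 = Σ |c_n|^2.
Compute the left side: (1/(2π)) [∫_0^π 10^2 dx + ∫_π^{2π} (-12)^2 dx] = (1/(2π)) · (100π + 144π) = (100 + 144)/2 = 122.
So Σ_{n ∈ Z} |c_n|^2 = 122.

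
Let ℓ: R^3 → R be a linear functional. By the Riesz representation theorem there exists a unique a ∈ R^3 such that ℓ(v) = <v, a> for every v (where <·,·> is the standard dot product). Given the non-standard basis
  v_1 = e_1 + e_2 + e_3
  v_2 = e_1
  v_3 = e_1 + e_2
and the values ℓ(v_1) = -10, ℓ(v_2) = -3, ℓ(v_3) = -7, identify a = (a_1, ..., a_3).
a = (-3, -4, -3)

Write a = (a_1, ..., a_3) in the standard basis. For each basis vector v_i, ℓ(v_i) = <v_i, a> is a linear equation in the a_j's. Collect the n equations into a matrix system V a = ℓ, where row i of V is v_i (expressed in the standard basis). Since V is invertible (lower-triangular with 1s on the diagonal, up to permutation), solve by back-substitution:
  V =
[[1, 1, 1],
 [1, 0, 0],
 [1, 1, 0]]
  V a = (-10, -3, -7)
Solving gives a = (-3, -4, -3).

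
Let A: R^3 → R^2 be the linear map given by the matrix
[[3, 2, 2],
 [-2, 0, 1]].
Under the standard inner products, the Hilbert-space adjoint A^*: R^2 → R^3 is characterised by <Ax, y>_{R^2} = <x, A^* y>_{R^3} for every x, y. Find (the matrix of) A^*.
A^* = A^T =
[[3, -2],
 [2, 0],
 [2, 1]]

For real matrices with standard dot products, the defining identity <Ax, y> = <x, A^* y> gives (Ax)^T y = x^T (A^*) y, i.e. x^T A^T y = x^T (A^*) y. Since this holds for all x, y, we must have A^* = A^T. Therefore
A^* =
[[3, -2],
 [2, 0],
 [2, 1]].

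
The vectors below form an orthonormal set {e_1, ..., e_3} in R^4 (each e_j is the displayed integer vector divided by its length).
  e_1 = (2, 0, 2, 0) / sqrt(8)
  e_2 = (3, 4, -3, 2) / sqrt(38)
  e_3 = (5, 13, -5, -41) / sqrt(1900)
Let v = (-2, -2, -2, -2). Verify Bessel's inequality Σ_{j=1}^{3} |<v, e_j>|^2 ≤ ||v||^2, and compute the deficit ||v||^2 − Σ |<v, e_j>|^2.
Σ |<v, e_j>|^2 = 336/25; ||v||^2 = 16; deficit = 64/25

Write each e_j = u_j / sqrt(<u_j, u_j>) where u_j is the displayed integer vector. Then <v, e_j> = <v, u_j> / sqrt(<u_j, u_j>), so |<v, e_j>|^2 = <v, u_j>^2 / <u_j, u_j>.
Coefficients: <v, e_1> = -8/sqrt(8), <v, e_2> = -12/sqrt(38), <v, e_3> = 56/sqrt(1900).
Square and sum: Σ |<v, e_j>|^2 = 336/25.
Compute ||v||^2 = v·v = 16.
Deficit = 16 − 336/25 = 64/25 ≥ 0, confirming Bessel's inequality. (The deficit equals ||v − Σ <v,e_j> e_j||^2, the squared distance from v to span{e_j}.)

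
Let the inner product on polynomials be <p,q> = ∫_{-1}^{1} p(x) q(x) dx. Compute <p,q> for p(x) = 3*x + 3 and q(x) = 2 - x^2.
<p,q> = 10

Expand the product: p(x)·q(x) = -3*x^3 - 3*x^2 + 6*x + 6.
∫_{-1}^{1} of each monomial x^k gives [2/(k+1) if k even, 0 if k odd]. Integrating term-by-term (or equivalently evaluating the antiderivative F(x) = -3*x^4/4 - x^3 + 3*x^2 + 6*x at the endpoints):
  F(1) − F(−1) = 29/4 − (-11/4) = 10.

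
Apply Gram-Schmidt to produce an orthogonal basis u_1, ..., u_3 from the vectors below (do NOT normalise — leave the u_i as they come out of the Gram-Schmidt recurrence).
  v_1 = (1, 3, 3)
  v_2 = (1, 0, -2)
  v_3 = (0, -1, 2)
Orthogonal basis:
  u_1 = (1, 3, 3)
  u_2 = (24/19, 15/19, -23/19)
  u_3 = (33/35, -11/14, 33/70)

Apply the Gram-Schmidt recurrence
  u_1 = v_1
  u_i = v_i − Σ_{j<i} ((v_i · u_j) / (u_j · u_j)) · u_j.

Step by step this gives:
  u_1 = (1, 3, 3)
  u_2 = (24/19, 15/19, -23/19)
  u_3 = (33/35, -11/14, 33/70)

Orthogonality check:
  u_2 · u_1 = 0 (should be 0)
  u_3 · u_1 = 0 (should be 0)
  u_3 · u_2 = 0 (should be 0)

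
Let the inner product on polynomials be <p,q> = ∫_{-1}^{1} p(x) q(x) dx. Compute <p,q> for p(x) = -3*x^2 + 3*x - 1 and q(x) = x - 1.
<p,q> = 6

Expand the product: p(x)·q(x) = -3*x^3 + 6*x^2 - 4*x + 1.
∫_{-1}^{1} of each monomial x^k gives [2/(k+1) if k even, 0 if k odd]. Integrating term-by-term (or equivalently evaluating the antiderivative F(x) = -3*x^4/4 + 2*x^3 - 2*x^2 + x at the endpoints):
  F(1) − F(−1) = 1/4 − (-23/4) = 6.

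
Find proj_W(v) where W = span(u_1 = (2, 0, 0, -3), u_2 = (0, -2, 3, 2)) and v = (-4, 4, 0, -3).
proj_W(v) = (-134/185, 352/185, -528/185, -151/185)

Set up U = [u_1 | ... | u_2] ∈ R^(4×2). The projector onto W = col(U) is P = U (U^T U)^(-1) U^T.
Compute U^T U =
  [13, -6]
  [-6, 17],
and U^T v = (1, -14).
Solve U^T U · c = U^T v for the coefficients: c = (-67/185, -176/185). The projection is proj_W(v) = U c.
Check: (v - proj_W(v)) · u_1 = 0  (should be 0).
Check: (v - proj_W(v)) · u_2 = 0  (should be 0).
Result: proj_W(v) = (-134/185, 352/185, -528/185, -151/185).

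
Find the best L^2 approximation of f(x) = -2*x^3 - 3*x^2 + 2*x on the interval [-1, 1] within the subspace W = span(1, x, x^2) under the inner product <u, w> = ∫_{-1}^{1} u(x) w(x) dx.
g(x) = -3*x^2 + 4*x/5

The best approximation g ∈ W is the orthogonal projection of f onto W. Writing g = a_0 + a_1 x + a_2 x^2, the coefficients solve the normal equations G · a = b where
  G_{ij} = <φ_i, φ_j> and b_i = <f, φ_i>, with φ_0 = 1, φ_1 = x, φ_2 = x^2.
G =
  [2, 0, 2/3]
  [0, 2/3, 0]
  [2/3, 0, 2/5],
b = (-2, 8/15, -6/5).
Solving gives a_0 = 0, a_1 = 4/5, a_2 = -3, so
  g(x) = -3*x^2 + 4*x/5.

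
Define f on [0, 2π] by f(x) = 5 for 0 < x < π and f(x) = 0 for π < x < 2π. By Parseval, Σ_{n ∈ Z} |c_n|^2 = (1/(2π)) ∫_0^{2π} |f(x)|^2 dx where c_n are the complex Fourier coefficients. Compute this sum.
Σ |c_n|^2 = 25/2

Parseval equates the L^2 energy of f (normalised by 1/(2π)) with the ℓ^2 sum of its Fourier coefficients: (1/(2π)) ∫_0^{2π} |f|^2 = Σ |c_n|^2.
Compute the left side: (1/(2π)) [∫_0^π 5^2 dx + ∫_π^{2π} 0^2 dx] = (1/(2π)) · (25π + 0π) = (25 + 0)/2 = 25/2.
So Σ_{n ∈ Z} |c_n|^2 = 25/2.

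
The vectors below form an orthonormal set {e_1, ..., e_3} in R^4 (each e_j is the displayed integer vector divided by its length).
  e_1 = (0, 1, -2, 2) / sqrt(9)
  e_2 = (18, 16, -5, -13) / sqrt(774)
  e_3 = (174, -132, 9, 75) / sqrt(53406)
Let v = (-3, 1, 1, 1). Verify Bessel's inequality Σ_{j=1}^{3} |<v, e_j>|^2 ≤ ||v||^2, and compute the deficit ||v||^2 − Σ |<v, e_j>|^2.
Σ |<v, e_j>|^2 = 707/69; ||v||^2 = 12; deficit = 121/69

Write each e_j = u_j / sqrt(<u_j, u_j>) where u_j is the displayed integer vector. Then <v, e_j> = <v, u_j> / sqrt(<u_j, u_j>), so |<v, e_j>|^2 = <v, u_j>^2 / <u_j, u_j>.
Coefficients: <v, e_1> = 1/sqrt(9), <v, e_2> = -56/sqrt(774), <v, e_3> = -570/sqrt(53406).
Square and sum: Σ |<v, e_j>|^2 = 707/69.
Compute ||v||^2 = v·v = 12.
Deficit = 12 − 707/69 = 121/69 ≥ 0, confirming Bessel's inequality. (The deficit equals ||v − Σ <v,e_j> e_j||^2, the squared distance from v to span{e_j}.)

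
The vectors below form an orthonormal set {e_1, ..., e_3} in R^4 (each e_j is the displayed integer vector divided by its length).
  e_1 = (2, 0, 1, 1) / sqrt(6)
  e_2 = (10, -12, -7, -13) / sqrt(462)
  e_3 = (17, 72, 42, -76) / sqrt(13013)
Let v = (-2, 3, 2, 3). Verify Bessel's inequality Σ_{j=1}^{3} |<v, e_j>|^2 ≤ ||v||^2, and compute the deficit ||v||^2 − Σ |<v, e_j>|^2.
Σ |<v, e_j>|^2 = 4393/169; ||v||^2 = 26; deficit = 1/169

Write each e_j = u_j / sqrt(<u_j, u_j>) where u_j is the displayed integer vector. Then <v, e_j> = <v, u_j> / sqrt(<u_j, u_j>), so |<v, e_j>|^2 = <v, u_j>^2 / <u_j, u_j>.
Coefficients: <v, e_1> = 1/sqrt(6), <v, e_2> = -109/sqrt(462), <v, e_3> = 38/sqrt(13013).
Square and sum: Σ |<v, e_j>|^2 = 4393/169.
Compute ||v||^2 = v·v = 26.
Deficit = 26 − 4393/169 = 1/169 ≥ 0, confirming Bessel's inequality. (The deficit equals ||v − Σ <v,e_j> e_j||^2, the squared distance from v to span{e_j}.)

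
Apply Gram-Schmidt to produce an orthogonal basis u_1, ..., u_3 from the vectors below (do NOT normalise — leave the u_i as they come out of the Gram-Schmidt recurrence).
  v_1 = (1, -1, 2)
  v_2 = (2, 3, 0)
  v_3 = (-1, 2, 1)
Orthogonal basis:
  u_1 = (1, -1, 2)
  u_2 = (13/6, 17/6, 1/3)
  u_3 = (-114/77, 76/77, 95/77)

Apply the Gram-Schmidt recurrence
  u_1 = v_1
  u_i = v_i − Σ_{j<i} ((v_i · u_j) / (u_j · u_j)) · u_j.

Step by step this gives:
  u_1 = (1, -1, 2)
  u_2 = (13/6, 17/6, 1/3)
  u_3 = (-114/77, 76/77, 95/77)

Orthogonality check:
  u_2 · u_1 = 0 (should be 0)
  u_3 · u_1 = 0 (should be 0)
  u_3 · u_2 = 0 (should be 0)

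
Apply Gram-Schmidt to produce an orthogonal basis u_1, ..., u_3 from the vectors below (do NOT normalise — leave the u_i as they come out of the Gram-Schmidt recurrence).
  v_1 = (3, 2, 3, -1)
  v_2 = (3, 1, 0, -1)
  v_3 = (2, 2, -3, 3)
Orthogonal basis:
  u_1 = (3, 2, 3, -1)
  u_2 = (33/23, -1/23, -36/23, -11/23)
  u_3 = (47/109, 243/109, -81/109, 384/109)

Apply the Gram-Schmidt recurrence
  u_1 = v_1
  u_i = v_i − Σ_{j<i} ((v_i · u_j) / (u_j · u_j)) · u_j.

Step by step this gives:
  u_1 = (3, 2, 3, -1)
  u_2 = (33/23, -1/23, -36/23, -11/23)
  u_3 = (47/109, 243/109, -81/109, 384/109)

Orthogonality check:
  u_2 · u_1 = 0 (should be 0)
  u_3 · u_1 = 0 (should be 0)
  u_3 · u_2 = 0 (should be 0)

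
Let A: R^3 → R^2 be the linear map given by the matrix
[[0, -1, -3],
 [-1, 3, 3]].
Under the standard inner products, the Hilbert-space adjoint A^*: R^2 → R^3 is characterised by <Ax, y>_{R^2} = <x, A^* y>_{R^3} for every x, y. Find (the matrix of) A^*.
A^* = A^T =
[[0, -1],
 [-1, 3],
 [-3, 3]]

For real matrices with standard dot products, the defining identity <Ax, y> = <x, A^* y> gives (Ax)^T y = x^T (A^*) y, i.e. x^T A^T y = x^T (A^*) y. Since this holds for all x, y, we must have A^* = A^T. Therefore
A^* =
[[0, -1],
 [-1, 3],
 [-3, 3]].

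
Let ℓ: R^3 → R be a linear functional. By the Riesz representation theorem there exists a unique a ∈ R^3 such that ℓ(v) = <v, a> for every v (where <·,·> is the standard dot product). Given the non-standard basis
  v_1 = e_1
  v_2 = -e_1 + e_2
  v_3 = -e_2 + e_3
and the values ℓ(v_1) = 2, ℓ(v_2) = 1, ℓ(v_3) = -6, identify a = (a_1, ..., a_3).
a = (2, 3, -3)

Write a = (a_1, ..., a_3) in the standard basis. For each basis vector v_i, ℓ(v_i) = <v_i, a> is a linear equation in the a_j's. Collect the n equations into a matrix system V a = ℓ, where row i of V is v_i (expressed in the standard basis). Since V is invertible (lower-triangular with 1s on the diagonal, up to permutation), solve by back-substitution:
  V =
[[1, 0, 0],
 [-1, 1, 0],
 [0, -1, 1]]
  V a = (2, 1, -6)
Solving gives a = (2, 3, -3).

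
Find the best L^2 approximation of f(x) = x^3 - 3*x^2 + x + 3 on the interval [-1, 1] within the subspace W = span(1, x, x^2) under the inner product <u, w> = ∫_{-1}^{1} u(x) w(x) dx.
g(x) = -3*x^2 + 8*x/5 + 3

The best approximation g ∈ W is the orthogonal projection of f onto W. Writing g = a_0 + a_1 x + a_2 x^2, the coefficients solve the normal equations G · a = b where
  G_{ij} = <φ_i, φ_j> and b_i = <f, φ_i>, with φ_0 = 1, φ_1 = x, φ_2 = x^2.
G =
  [2, 0, 2/3]
  [0, 2/3, 0]
  [2/3, 0, 2/5],
b = (4, 16/15, 4/5).
Solving gives a_0 = 3, a_1 = 8/5, a_2 = -3, so
  g(x) = -3*x^2 + 8*x/5 + 3.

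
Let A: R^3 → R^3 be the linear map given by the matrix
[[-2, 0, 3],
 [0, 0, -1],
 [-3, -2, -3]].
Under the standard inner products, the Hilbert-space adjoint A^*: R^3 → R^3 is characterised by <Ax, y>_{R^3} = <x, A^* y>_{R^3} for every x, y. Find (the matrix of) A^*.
A^* = A^T =
[[-2, 0, -3],
 [0, 0, -2],
 [3, -1, -3]]

For real matrices with standard dot products, the defining identity <Ax, y> = <x, A^* y> gives (Ax)^T y = x^T (A^*) y, i.e. x^T A^T y = x^T (A^*) y. Since this holds for all x, y, we must have A^* = A^T. Therefore
A^* =
[[-2, 0, -3],
 [0, 0, -2],
 [3, -1, -3]].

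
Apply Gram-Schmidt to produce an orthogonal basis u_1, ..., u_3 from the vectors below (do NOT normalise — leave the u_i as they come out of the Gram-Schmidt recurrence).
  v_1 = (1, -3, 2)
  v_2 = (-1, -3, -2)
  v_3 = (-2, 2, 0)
Orthogonal basis:
  u_1 = (1, -3, 2)
  u_2 = (-9/7, -15/7, -18/7)
  u_3 = (-8/5, 0, 4/5)

Apply the Gram-Schmidt recurrence
  u_1 = v_1
  u_i = v_i − Σ_{j<i} ((v_i · u_j) / (u_j · u_j)) · u_j.

Step by step this gives:
  u_1 = (1, -3, 2)
  u_2 = (-9/7, -15/7, -18/7)
  u_3 = (-8/5, 0, 4/5)

Orthogonality check:
  u_2 · u_1 = 0 (should be 0)
  u_3 · u_1 = 0 (should be 0)
  u_3 · u_2 = 0 (should be 0)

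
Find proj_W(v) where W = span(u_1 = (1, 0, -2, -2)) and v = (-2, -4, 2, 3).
proj_W(v) = (-4/3, 0, 8/3, 8/3)

Set up U = [u_1 | ... | u_1] ∈ R^(4×1). The projector onto W = col(U) is P = U (U^T U)^(-1) U^T.
Compute U^T U =
  [9],
and U^T v = (-12).
Solve U^T U · c = U^T v for the coefficients: c = (-4/3). The projection is proj_W(v) = U c.
Check: (v - proj_W(v)) · u_1 = 0  (should be 0).
Result: proj_W(v) = (-4/3, 0, 8/3, 8/3).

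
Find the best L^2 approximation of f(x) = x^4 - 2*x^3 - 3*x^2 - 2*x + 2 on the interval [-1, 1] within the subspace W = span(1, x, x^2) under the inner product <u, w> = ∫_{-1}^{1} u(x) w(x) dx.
g(x) = -15*x^2/7 - 16*x/5 + 67/35

The best approximation g ∈ W is the orthogonal projection of f onto W. Writing g = a_0 + a_1 x + a_2 x^2, the coefficients solve the normal equations G · a = b where
  G_{ij} = <φ_i, φ_j> and b_i = <f, φ_i>, with φ_0 = 1, φ_1 = x, φ_2 = x^2.
G =
  [2, 0, 2/3]
  [0, 2/3, 0]
  [2/3, 0, 2/5],
b = (12/5, -32/15, 44/105).
Solving gives a_0 = 67/35, a_1 = -16/5, a_2 = -15/7, so
  g(x) = -15*x^2/7 - 16*x/5 + 67/35.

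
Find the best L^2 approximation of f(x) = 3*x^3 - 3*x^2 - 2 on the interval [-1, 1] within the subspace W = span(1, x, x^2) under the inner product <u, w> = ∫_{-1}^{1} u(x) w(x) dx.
g(x) = -3*x^2 + 9*x/5 - 2

The best approximation g ∈ W is the orthogonal projection of f onto W. Writing g = a_0 + a_1 x + a_2 x^2, the coefficients solve the normal equations G · a = b where
  G_{ij} = <φ_i, φ_j> and b_i = <f, φ_i>, with φ_0 = 1, φ_1 = x, φ_2 = x^2.
G =
  [2, 0, 2/3]
  [0, 2/3, 0]
  [2/3, 0, 2/5],
b = (-6, 6/5, -38/15).
Solving gives a_0 = -2, a_1 = 9/5, a_2 = -3, so
  g(x) = -3*x^2 + 9*x/5 - 2.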